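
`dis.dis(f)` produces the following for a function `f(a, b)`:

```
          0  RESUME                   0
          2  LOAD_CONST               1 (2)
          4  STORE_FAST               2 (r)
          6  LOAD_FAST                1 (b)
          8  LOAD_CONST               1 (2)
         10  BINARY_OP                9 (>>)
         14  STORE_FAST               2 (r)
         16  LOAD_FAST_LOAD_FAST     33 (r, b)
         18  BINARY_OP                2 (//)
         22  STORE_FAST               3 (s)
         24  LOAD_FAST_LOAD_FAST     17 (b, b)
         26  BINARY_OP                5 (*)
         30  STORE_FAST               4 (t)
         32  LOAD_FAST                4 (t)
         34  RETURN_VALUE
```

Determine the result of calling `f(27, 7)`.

49

LOAD_CONST → push 2. Stack: [2]
STORE_FAST r → r=2. Stack: []
LOAD_FAST b → push 7. Stack: [7]
LOAD_CONST → push 2. Stack: [7, 2]
BINARY_OP >> → 7 >> 2 = 1. Stack: [1]
STORE_FAST r → r=1. Stack: []
LOAD_FAST_LOAD_FAST r,b → push 1,7. Stack: [1, 7]
BINARY_OP // → 1 // 7 = 0. Stack: [0]
STORE_FAST s → s=0. Stack: []
LOAD_FAST_LOAD_FAST b,b → push 7,7. Stack: [7, 7]
BINARY_OP * → 7 * 7 = 49. Stack: [49]
STORE_FAST t → t=49. Stack: []
LOAD_FAST t → push 49. Stack: [49]
RETURN_VALUE → return 49.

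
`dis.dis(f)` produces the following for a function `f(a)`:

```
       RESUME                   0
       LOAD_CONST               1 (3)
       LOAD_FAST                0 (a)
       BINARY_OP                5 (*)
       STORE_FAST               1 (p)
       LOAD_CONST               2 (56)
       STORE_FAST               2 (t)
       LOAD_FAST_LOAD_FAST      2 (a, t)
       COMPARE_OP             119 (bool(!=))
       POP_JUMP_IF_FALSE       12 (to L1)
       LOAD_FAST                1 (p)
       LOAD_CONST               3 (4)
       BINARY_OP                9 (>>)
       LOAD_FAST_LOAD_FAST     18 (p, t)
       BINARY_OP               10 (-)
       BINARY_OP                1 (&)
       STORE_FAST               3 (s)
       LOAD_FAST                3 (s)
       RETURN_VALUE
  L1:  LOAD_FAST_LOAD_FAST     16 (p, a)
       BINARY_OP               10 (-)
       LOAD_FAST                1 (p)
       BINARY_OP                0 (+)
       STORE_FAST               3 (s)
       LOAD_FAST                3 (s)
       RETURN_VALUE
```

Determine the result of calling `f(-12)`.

LOAD_CONST → push 3. Stack: [3]
LOAD_FAST a → push -12. Stack: [3, -12]
BINARY_OP * → 3 * -12 = -36. Stack: [-36]
STORE_FAST p → p=-36. Stack: []
LOAD_CONST → push 56. Stack: [56]
STORE_FAST t → t=56. Stack: []
LOAD_FAST_LOAD_FAST a,t → push -12,56. Stack: [-12, 56]
COMPARE_OP bool(!=) → -12 vs 56 = True. Stack: [True]
POP_JUMP_IF_FALSE → pop True; no jump. Stack: []
LOAD_FAST p → push -36. Stack: [-36]
LOAD_CONST → push 4. Stack: [-36, 4]
BINARY_OP >> → -36 >> 4 = -3. Stack: [-3]
LOAD_FAST_LOAD_FAST p,t → push -36,56. Stack: [-3, -36, 56]
BINARY_OP - → -36 - 56 = -92. Stack: [-3, -92]
BINARY_OP & → -3 & -92 = -92. Stack: [-92]
STORE_FAST s → s=-92. Stack: []
LOAD_FAST s → push -92. Stack: [-92]
RETURN_VALUE → return -92.

-92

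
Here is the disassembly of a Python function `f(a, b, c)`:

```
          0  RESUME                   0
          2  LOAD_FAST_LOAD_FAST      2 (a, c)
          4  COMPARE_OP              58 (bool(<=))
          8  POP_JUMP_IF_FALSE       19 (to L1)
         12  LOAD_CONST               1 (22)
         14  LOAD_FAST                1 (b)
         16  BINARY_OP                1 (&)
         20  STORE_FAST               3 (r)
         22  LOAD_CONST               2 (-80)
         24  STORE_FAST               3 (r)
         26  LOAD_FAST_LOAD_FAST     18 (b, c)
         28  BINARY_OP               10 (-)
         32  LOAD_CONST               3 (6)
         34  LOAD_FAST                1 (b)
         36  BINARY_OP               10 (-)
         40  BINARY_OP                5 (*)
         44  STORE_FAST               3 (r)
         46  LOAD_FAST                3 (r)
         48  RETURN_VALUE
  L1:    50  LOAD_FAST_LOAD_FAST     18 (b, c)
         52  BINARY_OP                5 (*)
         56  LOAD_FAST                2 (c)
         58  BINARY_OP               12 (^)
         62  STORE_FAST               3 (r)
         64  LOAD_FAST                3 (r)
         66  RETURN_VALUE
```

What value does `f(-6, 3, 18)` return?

-45

LOAD_FAST_LOAD_FAST a,c → push -6,18. Stack: [-6, 18]
COMPARE_OP bool(<=) → -6 vs 18 = True. Stack: [True]
POP_JUMP_IF_FALSE → pop True; no jump. Stack: []
LOAD_CONST → push 22. Stack: [22]
LOAD_FAST b → push 3. Stack: [22, 3]
BINARY_OP & → 22 & 3 = 2. Stack: [2]
STORE_FAST r → r=2. Stack: []
LOAD_CONST → push -80. Stack: [-80]
STORE_FAST r → r=-80. Stack: []
LOAD_FAST_LOAD_FAST b,c → push 3,18. Stack: [3, 18]
BINARY_OP - → 3 - 18 = -15. Stack: [-15]
LOAD_CONST → push 6. Stack: [-15, 6]
LOAD_FAST b → push 3. Stack: [-15, 6, 3]
BINARY_OP - → 6 - 3 = 3. Stack: [-15, 3]
BINARY_OP * → -15 * 3 = -45. Stack: [-45]
STORE_FAST r → r=-45. Stack: []
LOAD_FAST r → push -45. Stack: [-45]
RETURN_VALUE → return -45.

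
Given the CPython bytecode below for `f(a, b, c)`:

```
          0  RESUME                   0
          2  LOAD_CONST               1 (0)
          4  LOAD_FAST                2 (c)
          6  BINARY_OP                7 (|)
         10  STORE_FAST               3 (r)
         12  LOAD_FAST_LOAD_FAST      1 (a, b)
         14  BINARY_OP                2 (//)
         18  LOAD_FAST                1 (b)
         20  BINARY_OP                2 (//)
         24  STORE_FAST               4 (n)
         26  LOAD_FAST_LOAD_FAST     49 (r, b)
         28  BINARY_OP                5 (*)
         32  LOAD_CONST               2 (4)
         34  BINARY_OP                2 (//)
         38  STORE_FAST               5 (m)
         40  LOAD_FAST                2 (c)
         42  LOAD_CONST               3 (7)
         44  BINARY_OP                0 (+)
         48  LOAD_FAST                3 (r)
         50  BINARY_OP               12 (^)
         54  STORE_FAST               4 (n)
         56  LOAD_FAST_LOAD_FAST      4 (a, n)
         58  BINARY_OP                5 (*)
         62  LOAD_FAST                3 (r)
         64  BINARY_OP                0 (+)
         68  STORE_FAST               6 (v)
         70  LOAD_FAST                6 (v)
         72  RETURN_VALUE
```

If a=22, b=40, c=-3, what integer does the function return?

LOAD_CONST → push 0. Stack: [0]
LOAD_FAST c → push -3. Stack: [0, -3]
BINARY_OP | → 0 | -3 = -3. Stack: [-3]
STORE_FAST r → r=-3. Stack: []
LOAD_FAST_LOAD_FAST a,b → push 22,40. Stack: [22, 40]
BINARY_OP // → 22 // 40 = 0. Stack: [0]
LOAD_FAST b → push 40. Stack: [0, 40]
BINARY_OP // → 0 // 40 = 0. Stack: [0]
STORE_FAST n → n=0. Stack: []
LOAD_FAST_LOAD_FAST r,b → push -3,40. Stack: [-3, 40]
BINARY_OP * → -3 * 40 = -120. Stack: [-120]
LOAD_CONST → push 4. Stack: [-120, 4]
BINARY_OP // → -120 // 4 = -30. Stack: [-30]
STORE_FAST m → m=-30. Stack: []
LOAD_FAST c → push -3. Stack: [-3]
LOAD_CONST → push 7. Stack: [-3, 7]
BINARY_OP + → -3 + 7 = 4. Stack: [4]
LOAD_FAST r → push -3. Stack: [4, -3]
BINARY_OP ^ → 4 ^ -3 = -7. Stack: [-7]
STORE_FAST n → n=-7. Stack: []
LOAD_FAST_LOAD_FAST a,n → push 22,-7. Stack: [22, -7]
BINARY_OP * → 22 * -7 = -154. Stack: [-154]
LOAD_FAST r → push -3. Stack: [-154, -3]
BINARY_OP + → -154 + -3 = -157. Stack: [-157]
STORE_FAST v → v=-157. Stack: []
LOAD_FAST v → push -157. Stack: [-157]
RETURN_VALUE → return -157.

-157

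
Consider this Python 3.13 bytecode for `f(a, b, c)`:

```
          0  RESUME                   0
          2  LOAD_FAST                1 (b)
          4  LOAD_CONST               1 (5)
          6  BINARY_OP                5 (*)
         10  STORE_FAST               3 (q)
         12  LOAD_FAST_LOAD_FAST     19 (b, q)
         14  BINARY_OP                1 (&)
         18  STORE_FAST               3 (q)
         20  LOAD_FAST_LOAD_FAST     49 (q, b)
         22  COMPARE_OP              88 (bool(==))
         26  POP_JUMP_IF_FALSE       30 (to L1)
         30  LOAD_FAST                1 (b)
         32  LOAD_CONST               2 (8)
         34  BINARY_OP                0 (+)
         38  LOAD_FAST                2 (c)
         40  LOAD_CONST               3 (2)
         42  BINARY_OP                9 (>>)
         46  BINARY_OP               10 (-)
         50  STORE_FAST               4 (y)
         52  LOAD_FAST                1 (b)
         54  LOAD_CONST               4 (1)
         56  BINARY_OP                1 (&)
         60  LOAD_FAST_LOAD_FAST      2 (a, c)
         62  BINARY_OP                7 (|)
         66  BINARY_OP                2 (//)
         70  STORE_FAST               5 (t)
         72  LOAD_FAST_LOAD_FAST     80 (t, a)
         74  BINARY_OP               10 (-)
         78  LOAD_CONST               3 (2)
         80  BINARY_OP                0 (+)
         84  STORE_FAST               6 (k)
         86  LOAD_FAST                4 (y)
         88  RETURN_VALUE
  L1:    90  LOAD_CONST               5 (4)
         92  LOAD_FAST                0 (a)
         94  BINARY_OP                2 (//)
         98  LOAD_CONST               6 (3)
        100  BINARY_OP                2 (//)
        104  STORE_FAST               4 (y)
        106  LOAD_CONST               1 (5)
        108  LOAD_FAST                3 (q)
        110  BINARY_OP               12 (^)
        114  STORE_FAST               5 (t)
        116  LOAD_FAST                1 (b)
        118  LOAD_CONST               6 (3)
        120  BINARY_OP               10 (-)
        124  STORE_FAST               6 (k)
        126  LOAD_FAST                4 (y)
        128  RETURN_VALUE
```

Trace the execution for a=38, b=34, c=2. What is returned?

42

LOAD_FAST b → push 34. Stack: [34]
LOAD_CONST → push 5. Stack: [34, 5]
BINARY_OP * → 34 * 5 = 170. Stack: [170]
STORE_FAST q → q=170. Stack: []
LOAD_FAST_LOAD_FAST b,q → push 34,170. Stack: [34, 170]
BINARY_OP & → 34 & 170 = 34. Stack: [34]
STORE_FAST q → q=34. Stack: []
LOAD_FAST_LOAD_FAST q,b → push 34,34. Stack: [34, 34]
COMPARE_OP bool(==) → 34 vs 34 = True. Stack: [True]
POP_JUMP_IF_FALSE → pop True; no jump. Stack: []
LOAD_FAST b → push 34. Stack: [34]
LOAD_CONST → push 8. Stack: [34, 8]
BINARY_OP + → 34 + 8 = 42. Stack: [42]
LOAD_FAST c → push 2. Stack: [42, 2]
LOAD_CONST → push 2. Stack: [42, 2, 2]
BINARY_OP >> → 2 >> 2 = 0. Stack: [42, 0]
BINARY_OP - → 42 - 0 = 42. Stack: [42]
STORE_FAST y → y=42. Stack: []
LOAD_FAST b → push 34. Stack: [34]
LOAD_CONST → push 1. Stack: [34, 1]
BINARY_OP & → 34 & 1 = 0. Stack: [0]
LOAD_FAST_LOAD_FAST a,c → push 38,2. Stack: [0, 38, 2]
BINARY_OP | → 38 | 2 = 38. Stack: [0, 38]
BINARY_OP // → 0 // 38 = 0. Stack: [0]
STORE_FAST t → t=0. Stack: []
LOAD_FAST_LOAD_FAST t,a → push 0,38. Stack: [0, 38]
BINARY_OP - → 0 - 38 = -38. Stack: [-38]
LOAD_CONST → push 2. Stack: [-38, 2]
BINARY_OP + → -38 + 2 = -36. Stack: [-36]
STORE_FAST k → k=-36. Stack: []
LOAD_FAST y → push 42. Stack: [42]
RETURN_VALUE → return 42.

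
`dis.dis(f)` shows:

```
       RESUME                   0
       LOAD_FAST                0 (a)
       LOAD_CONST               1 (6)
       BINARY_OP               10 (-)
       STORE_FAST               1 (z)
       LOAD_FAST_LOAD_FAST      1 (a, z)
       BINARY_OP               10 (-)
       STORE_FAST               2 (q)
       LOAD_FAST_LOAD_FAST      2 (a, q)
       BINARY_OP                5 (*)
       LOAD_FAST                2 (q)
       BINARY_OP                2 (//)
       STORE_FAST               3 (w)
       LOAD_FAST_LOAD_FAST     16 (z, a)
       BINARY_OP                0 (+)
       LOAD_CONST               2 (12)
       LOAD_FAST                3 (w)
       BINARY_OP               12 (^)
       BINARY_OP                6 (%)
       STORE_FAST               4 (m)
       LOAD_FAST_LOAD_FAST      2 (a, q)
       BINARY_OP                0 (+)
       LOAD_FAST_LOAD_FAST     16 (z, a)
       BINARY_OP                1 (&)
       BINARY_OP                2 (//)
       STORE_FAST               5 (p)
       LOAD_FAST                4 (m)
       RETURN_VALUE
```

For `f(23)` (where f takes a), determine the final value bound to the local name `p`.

LOAD_FAST a → push 23. Stack: [23]
LOAD_CONST → push 6. Stack: [23, 6]
BINARY_OP - → 23 - 6 = 17. Stack: [17]
STORE_FAST z → z=17. Stack: []
LOAD_FAST_LOAD_FAST a,z → push 23,17. Stack: [23, 17]
BINARY_OP - → 23 - 17 = 6. Stack: [6]
STORE_FAST q → q=6. Stack: []
LOAD_FAST_LOAD_FAST a,q → push 23,6. Stack: [23, 6]
BINARY_OP * → 23 * 6 = 138. Stack: [138]
LOAD_FAST q → push 6. Stack: [138, 6]
BINARY_OP // → 138 // 6 = 23. Stack: [23]
STORE_FAST w → w=23. Stack: []
LOAD_FAST_LOAD_FAST z,a → push 17,23. Stack: [17, 23]
BINARY_OP + → 17 + 23 = 40. Stack: [40]
LOAD_CONST → push 12. Stack: [40, 12]
LOAD_FAST w → push 23. Stack: [40, 12, 23]
BINARY_OP ^ → 12 ^ 23 = 27. Stack: [40, 27]
BINARY_OP % → 40 % 27 = 13. Stack: [13]
STORE_FAST m → m=13. Stack: []
LOAD_FAST_LOAD_FAST a,q → push 23,6. Stack: [23, 6]
BINARY_OP + → 23 + 6 = 29. Stack: [29]
LOAD_FAST_LOAD_FAST z,a → push 17,23. Stack: [29, 17, 23]
BINARY_OP & → 17 & 23 = 17. Stack: [29, 17]
BINARY_OP // → 29 // 17 = 1. Stack: [1]
STORE_FAST p → p=1. Stack: []
LOAD_FAST m → push 13. Stack: [13]
RETURN_VALUE → return 13.

1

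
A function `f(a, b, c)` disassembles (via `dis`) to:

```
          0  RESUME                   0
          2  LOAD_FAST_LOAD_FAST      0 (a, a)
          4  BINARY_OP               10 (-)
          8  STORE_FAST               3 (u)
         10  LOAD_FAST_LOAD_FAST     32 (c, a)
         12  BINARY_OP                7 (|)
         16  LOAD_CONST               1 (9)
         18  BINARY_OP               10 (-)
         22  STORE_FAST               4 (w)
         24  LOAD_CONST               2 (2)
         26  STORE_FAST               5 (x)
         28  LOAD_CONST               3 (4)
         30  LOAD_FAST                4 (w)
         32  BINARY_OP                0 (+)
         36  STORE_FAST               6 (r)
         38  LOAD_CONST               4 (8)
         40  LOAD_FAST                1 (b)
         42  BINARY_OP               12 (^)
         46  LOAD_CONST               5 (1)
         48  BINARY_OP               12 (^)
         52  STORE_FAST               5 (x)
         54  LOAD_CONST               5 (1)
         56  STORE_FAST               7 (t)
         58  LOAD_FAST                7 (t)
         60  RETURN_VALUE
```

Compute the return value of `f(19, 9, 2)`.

1

LOAD_FAST_LOAD_FAST a,a → push 19,19. Stack: [19, 19]
BINARY_OP - → 19 - 19 = 0. Stack: [0]
STORE_FAST u → u=0. Stack: []
LOAD_FAST_LOAD_FAST c,a → push 2,19. Stack: [2, 19]
BINARY_OP | → 2 | 19 = 19. Stack: [19]
LOAD_CONST → push 9. Stack: [19, 9]
BINARY_OP - → 19 - 9 = 10. Stack: [10]
STORE_FAST w → w=10. Stack: []
LOAD_CONST → push 2. Stack: [2]
STORE_FAST x → x=2. Stack: []
LOAD_CONST → push 4. Stack: [4]
LOAD_FAST w → push 10. Stack: [4, 10]
BINARY_OP + → 4 + 10 = 14. Stack: [14]
STORE_FAST r → r=14. Stack: []
LOAD_CONST → push 8. Stack: [8]
LOAD_FAST b → push 9. Stack: [8, 9]
BINARY_OP ^ → 8 ^ 9 = 1. Stack: [1]
LOAD_CONST → push 1. Stack: [1, 1]
BINARY_OP ^ → 1 ^ 1 = 0. Stack: [0]
STORE_FAST x → x=0. Stack: []
LOAD_CONST → push 1. Stack: [1]
STORE_FAST t → t=1. Stack: []
LOAD_FAST t → push 1. Stack: [1]
RETURN_VALUE → return 1.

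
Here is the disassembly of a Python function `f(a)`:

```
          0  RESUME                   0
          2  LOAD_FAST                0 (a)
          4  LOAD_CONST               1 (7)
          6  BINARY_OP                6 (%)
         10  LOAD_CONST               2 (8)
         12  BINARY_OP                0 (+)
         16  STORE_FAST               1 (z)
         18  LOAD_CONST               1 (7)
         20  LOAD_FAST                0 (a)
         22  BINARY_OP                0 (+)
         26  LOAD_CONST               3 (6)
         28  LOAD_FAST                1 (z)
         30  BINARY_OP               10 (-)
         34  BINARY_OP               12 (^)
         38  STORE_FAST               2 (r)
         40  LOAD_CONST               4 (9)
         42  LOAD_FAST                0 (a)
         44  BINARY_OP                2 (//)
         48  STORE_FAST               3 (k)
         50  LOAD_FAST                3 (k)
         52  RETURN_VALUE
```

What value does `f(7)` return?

1

LOAD_FAST a → push 7. Stack: [7]
LOAD_CONST → push 7. Stack: [7, 7]
BINARY_OP % → 7 % 7 = 0. Stack: [0]
LOAD_CONST → push 8. Stack: [0, 8]
BINARY_OP + → 0 + 8 = 8. Stack: [8]
STORE_FAST z → z=8. Stack: []
LOAD_CONST → push 7. Stack: [7]
LOAD_FAST a → push 7. Stack: [7, 7]
BINARY_OP + → 7 + 7 = 14. Stack: [14]
LOAD_CONST → push 6. Stack: [14, 6]
LOAD_FAST z → push 8. Stack: [14, 6, 8]
BINARY_OP - → 6 - 8 = -2. Stack: [14, -2]
BINARY_OP ^ → 14 ^ -2 = -16. Stack: [-16]
STORE_FAST r → r=-16. Stack: []
LOAD_CONST → push 9. Stack: [9]
LOAD_FAST a → push 7. Stack: [9, 7]
BINARY_OP // → 9 // 7 = 1. Stack: [1]
STORE_FAST k → k=1. Stack: []
LOAD_FAST k → push 1. Stack: [1]
RETURN_VALUE → return 1.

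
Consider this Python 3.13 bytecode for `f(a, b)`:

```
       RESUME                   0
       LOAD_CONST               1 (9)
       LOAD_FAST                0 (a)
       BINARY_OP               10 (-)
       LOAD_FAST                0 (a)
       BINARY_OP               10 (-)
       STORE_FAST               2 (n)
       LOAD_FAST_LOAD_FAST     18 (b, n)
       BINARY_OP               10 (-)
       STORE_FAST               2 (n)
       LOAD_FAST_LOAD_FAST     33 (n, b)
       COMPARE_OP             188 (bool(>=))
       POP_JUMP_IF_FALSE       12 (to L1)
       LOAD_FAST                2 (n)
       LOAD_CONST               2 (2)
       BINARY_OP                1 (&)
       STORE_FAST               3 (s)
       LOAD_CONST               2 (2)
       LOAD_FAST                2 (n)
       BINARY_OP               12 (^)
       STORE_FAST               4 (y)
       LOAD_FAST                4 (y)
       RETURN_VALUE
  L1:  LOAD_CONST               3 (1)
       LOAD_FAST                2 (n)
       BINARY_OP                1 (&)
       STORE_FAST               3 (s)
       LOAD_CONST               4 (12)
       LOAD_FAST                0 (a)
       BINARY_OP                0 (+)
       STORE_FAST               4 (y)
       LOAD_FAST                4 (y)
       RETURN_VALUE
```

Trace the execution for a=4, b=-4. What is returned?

LOAD_CONST → push 9. Stack: [9]
LOAD_FAST a → push 4. Stack: [9, 4]
BINARY_OP - → 9 - 4 = 5. Stack: [5]
LOAD_FAST a → push 4. Stack: [5, 4]
BINARY_OP - → 5 - 4 = 1. Stack: [1]
STORE_FAST n → n=1. Stack: []
LOAD_FAST_LOAD_FAST b,n → push -4,1. Stack: [-4, 1]
BINARY_OP - → -4 - 1 = -5. Stack: [-5]
STORE_FAST n → n=-5. Stack: []
LOAD_FAST_LOAD_FAST n,b → push -5,-4. Stack: [-5, -4]
COMPARE_OP bool(>=) → -5 vs -4 = False. Stack: [False]
POP_JUMP_IF_FALSE → pop False; jump. Stack: []
LOAD_CONST → push 1. Stack: [1]
LOAD_FAST n → push -5. Stack: [1, -5]
BINARY_OP & → 1 & -5 = 1. Stack: [1]
STORE_FAST s → s=1. Stack: []
LOAD_CONST → push 12. Stack: [12]
LOAD_FAST a → push 4. Stack: [12, 4]
BINARY_OP + → 12 + 4 = 16. Stack: [16]
STORE_FAST y → y=16. Stack: []
LOAD_FAST y → push 16. Stack: [16]
RETURN_VALUE → return 16.

16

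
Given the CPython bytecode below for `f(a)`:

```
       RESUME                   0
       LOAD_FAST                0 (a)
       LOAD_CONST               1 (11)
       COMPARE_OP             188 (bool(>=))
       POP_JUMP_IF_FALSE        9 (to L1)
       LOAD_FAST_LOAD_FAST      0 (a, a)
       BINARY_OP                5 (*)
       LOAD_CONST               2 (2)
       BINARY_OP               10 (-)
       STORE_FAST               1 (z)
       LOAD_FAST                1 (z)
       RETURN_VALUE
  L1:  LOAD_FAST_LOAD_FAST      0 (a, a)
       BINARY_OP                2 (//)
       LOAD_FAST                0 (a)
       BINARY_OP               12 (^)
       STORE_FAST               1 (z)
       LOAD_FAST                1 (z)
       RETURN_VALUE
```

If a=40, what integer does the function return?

LOAD_FAST a → push 40. Stack: [40]
LOAD_CONST → push 11. Stack: [40, 11]
COMPARE_OP bool(>=) → 40 vs 11 = True. Stack: [True]
POP_JUMP_IF_FALSE → pop True; no jump. Stack: []
LOAD_FAST_LOAD_FAST a,a → push 40,40. Stack: [40, 40]
BINARY_OP * → 40 * 40 = 1600. Stack: [1600]
LOAD_CONST → push 2. Stack: [1600, 2]
BINARY_OP - → 1600 - 2 = 1598. Stack: [1598]
STORE_FAST z → z=1598. Stack: []
LOAD_FAST z → push 1598. Stack: [1598]
RETURN_VALUE → return 1598.

1598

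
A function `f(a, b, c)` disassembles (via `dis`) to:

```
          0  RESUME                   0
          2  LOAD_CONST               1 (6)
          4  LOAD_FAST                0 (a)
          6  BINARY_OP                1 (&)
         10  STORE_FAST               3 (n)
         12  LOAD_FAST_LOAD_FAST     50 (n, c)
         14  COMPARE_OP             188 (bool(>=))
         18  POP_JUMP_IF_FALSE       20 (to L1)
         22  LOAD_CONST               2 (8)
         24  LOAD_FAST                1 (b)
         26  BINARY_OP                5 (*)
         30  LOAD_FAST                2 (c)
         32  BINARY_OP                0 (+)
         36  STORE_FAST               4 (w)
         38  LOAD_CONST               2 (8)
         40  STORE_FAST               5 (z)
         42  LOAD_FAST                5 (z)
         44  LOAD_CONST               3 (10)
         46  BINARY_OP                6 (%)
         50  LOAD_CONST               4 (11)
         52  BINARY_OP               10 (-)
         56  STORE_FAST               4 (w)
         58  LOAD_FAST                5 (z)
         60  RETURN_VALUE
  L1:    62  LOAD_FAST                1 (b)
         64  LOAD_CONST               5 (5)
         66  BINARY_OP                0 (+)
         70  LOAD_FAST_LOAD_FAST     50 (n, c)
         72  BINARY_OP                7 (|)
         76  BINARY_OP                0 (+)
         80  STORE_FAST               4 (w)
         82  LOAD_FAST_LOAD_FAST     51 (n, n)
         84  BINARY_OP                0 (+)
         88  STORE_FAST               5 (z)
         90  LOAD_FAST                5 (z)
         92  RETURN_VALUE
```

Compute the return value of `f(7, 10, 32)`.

12

LOAD_CONST → push 6. Stack: [6]
LOAD_FAST a → push 7. Stack: [6, 7]
BINARY_OP & → 6 & 7 = 6. Stack: [6]
STORE_FAST n → n=6. Stack: []
LOAD_FAST_LOAD_FAST n,c → push 6,32. Stack: [6, 32]
COMPARE_OP bool(>=) → 6 vs 32 = False. Stack: [False]
POP_JUMP_IF_FALSE → pop False; jump. Stack: []
LOAD_FAST b → push 10. Stack: [10]
LOAD_CONST → push 5. Stack: [10, 5]
BINARY_OP + → 10 + 5 = 15. Stack: [15]
LOAD_FAST_LOAD_FAST n,c → push 6,32. Stack: [15, 6, 32]
BINARY_OP | → 6 | 32 = 38. Stack: [15, 38]
BINARY_OP + → 15 + 38 = 53. Stack: [53]
STORE_FAST w → w=53. Stack: []
LOAD_FAST_LOAD_FAST n,n → push 6,6. Stack: [6, 6]
BINARY_OP + → 6 + 6 = 12. Stack: [12]
STORE_FAST z → z=12. Stack: []
LOAD_FAST z → push 12. Stack: [12]
RETURN_VALUE → return 12.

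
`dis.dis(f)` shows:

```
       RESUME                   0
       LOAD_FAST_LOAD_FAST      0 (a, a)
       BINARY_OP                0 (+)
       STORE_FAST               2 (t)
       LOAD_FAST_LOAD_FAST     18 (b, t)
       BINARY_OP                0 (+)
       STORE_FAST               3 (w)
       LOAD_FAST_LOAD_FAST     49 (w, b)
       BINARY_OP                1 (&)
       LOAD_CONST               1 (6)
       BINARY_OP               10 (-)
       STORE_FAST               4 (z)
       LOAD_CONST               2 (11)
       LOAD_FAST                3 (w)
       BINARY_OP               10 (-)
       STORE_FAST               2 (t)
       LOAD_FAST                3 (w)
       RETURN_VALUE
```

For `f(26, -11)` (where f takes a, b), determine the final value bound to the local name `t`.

LOAD_FAST_LOAD_FAST a,a → push 26,26. Stack: [26, 26]
BINARY_OP + → 26 + 26 = 52. Stack: [52]
STORE_FAST t → t=52. Stack: []
LOAD_FAST_LOAD_FAST b,t → push -11,52. Stack: [-11, 52]
BINARY_OP + → -11 + 52 = 41. Stack: [41]
STORE_FAST w → w=41. Stack: []
LOAD_FAST_LOAD_FAST w,b → push 41,-11. Stack: [41, -11]
BINARY_OP & → 41 & -11 = 33. Stack: [33]
LOAD_CONST → push 6. Stack: [33, 6]
BINARY_OP - → 33 - 6 = 27. Stack: [27]
STORE_FAST z → z=27. Stack: []
LOAD_CONST → push 11. Stack: [11]
LOAD_FAST w → push 41. Stack: [11, 41]
BINARY_OP - → 11 - 41 = -30. Stack: [-30]
STORE_FAST t → t=-30. Stack: []
LOAD_FAST w → push 41. Stack: [41]
RETURN_VALUE → return 41.

-30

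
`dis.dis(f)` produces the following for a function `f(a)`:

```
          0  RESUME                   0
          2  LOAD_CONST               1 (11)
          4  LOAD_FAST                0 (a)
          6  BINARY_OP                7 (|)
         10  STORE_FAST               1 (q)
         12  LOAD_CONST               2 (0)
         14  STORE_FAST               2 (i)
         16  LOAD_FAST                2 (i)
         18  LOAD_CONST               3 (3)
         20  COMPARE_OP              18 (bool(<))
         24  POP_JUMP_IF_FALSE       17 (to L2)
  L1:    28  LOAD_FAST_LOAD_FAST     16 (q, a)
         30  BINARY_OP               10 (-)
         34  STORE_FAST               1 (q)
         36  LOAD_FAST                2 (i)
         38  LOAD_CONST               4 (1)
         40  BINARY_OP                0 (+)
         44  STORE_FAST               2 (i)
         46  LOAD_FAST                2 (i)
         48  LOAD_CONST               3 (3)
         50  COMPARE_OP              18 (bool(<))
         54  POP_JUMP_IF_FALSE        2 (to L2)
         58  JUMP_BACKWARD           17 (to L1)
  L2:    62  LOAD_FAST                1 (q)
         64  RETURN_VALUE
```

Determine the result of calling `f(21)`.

LOAD_CONST → push 11. Stack: [11]
LOAD_FAST a → push 21. Stack: [11, 21]
BINARY_OP | → 11 | 21 = 31. Stack: [31]
STORE_FAST q → q=31. Stack: []
LOAD_CONST → push 0. Stack: [0]
STORE_FAST i → i=0. Stack: []
LOAD_FAST i → push 0. Stack: [0]
LOAD_CONST → push 3. Stack: [0, 3]
COMPARE_OP bool(<) → 0 vs 3 = True. Stack: [True]
POP_JUMP_IF_FALSE → pop True; no jump. Stack: []
LOAD_FAST_LOAD_FAST q,a → push 31,21. Stack: [31, 21]
BINARY_OP - → 31 - 21 = 10. Stack: [10]
STORE_FAST q → q=10. Stack: []
LOAD_FAST i → push 0. Stack: [0]
LOAD_CONST → push 1. Stack: [0, 1]
BINARY_OP + → 0 + 1 = 1. Stack: [1]
STORE_FAST i → i=1. Stack: []
LOAD_FAST i → push 1. Stack: [1]
LOAD_CONST → push 3. Stack: [1, 3]
COMPARE_OP bool(<) → 1 vs 3 = True. Stack: [True]
POP_JUMP_IF_FALSE → pop True; no jump. Stack: []
LOAD_FAST_LOAD_FAST q,a → push 10,21. Stack: [10, 21]
BINARY_OP - → 10 - 21 = -11. Stack: [-11]
STORE_FAST q → q=-11. Stack: []
LOAD_FAST i → push 1. Stack: [1]
LOAD_CONST → push 1. Stack: [1, 1]
BINARY_OP + → 1 + 1 = 2. Stack: [2]
STORE_FAST i → i=2. Stack: []
LOAD_FAST i → push 2. Stack: [2]
LOAD_CONST → push 3. Stack: [2, 3]
COMPARE_OP bool(<) → 2 vs 3 = True. Stack: [True]
POP_JUMP_IF_FALSE → pop True; no jump. Stack: []
LOAD_FAST_LOAD_FAST q,a → push -11,21. Stack: [-11, 21]
BINARY_OP - → -11 - 21 = -32. Stack: [-32]
STORE_FAST q → q=-32. Stack: []
LOAD_FAST i → push 2. Stack: [2]
LOAD_CONST → push 1. Stack: [2, 1]
BINARY_OP + → 2 + 1 = 3. Stack: [3]
STORE_FAST i → i=3. Stack: []
LOAD_FAST i → push 3. Stack: [3]
LOAD_CONST → push 3. Stack: [3, 3]
COMPARE_OP bool(<) → 3 vs 3 = False. Stack: [False]
POP_JUMP_IF_FALSE → pop False; jump. Stack: []
LOAD_FAST q → push -32. Stack: [-32]
RETURN_VALUE → return -32.

-32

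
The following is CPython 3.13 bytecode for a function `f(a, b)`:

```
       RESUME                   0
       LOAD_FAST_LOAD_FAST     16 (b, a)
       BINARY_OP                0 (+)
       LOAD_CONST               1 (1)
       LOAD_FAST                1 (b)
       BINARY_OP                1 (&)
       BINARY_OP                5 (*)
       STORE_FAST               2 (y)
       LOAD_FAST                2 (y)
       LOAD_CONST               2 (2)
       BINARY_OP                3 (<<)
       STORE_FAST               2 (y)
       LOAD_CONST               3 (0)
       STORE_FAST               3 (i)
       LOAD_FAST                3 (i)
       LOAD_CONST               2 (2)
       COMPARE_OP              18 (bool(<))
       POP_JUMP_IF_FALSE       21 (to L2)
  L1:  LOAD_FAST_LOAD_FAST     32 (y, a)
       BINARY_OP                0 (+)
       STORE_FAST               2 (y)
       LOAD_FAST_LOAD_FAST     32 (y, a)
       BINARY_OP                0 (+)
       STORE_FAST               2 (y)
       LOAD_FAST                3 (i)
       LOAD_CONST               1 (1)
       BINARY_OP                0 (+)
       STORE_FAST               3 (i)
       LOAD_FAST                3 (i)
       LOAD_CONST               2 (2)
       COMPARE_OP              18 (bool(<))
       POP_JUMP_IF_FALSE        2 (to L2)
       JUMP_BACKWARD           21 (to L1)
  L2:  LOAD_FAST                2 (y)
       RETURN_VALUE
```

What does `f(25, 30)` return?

LOAD_FAST_LOAD_FAST b,a → push 30,25. Stack: [30, 25]
BINARY_OP + → 30 + 25 = 55. Stack: [55]
LOAD_CONST → push 1. Stack: [55, 1]
LOAD_FAST b → push 30. Stack: [55, 1, 30]
BINARY_OP & → 1 & 30 = 0. Stack: [55, 0]
BINARY_OP * → 55 * 0 = 0. Stack: [0]
STORE_FAST y → y=0. Stack: []
LOAD_FAST y → push 0. Stack: [0]
LOAD_CONST → push 2. Stack: [0, 2]
BINARY_OP << → 0 << 2 = 0. Stack: [0]
STORE_FAST y → y=0. Stack: []
LOAD_CONST → push 0. Stack: [0]
STORE_FAST i → i=0. Stack: []
LOAD_FAST i → push 0. Stack: [0]
LOAD_CONST → push 2. Stack: [0, 2]
COMPARE_OP bool(<) → 0 vs 2 = True. Stack: [True]
POP_JUMP_IF_FALSE → pop True; no jump. Stack: []
LOAD_FAST_LOAD_FAST y,a → push 0,25. Stack: [0, 25]
BINARY_OP + → 0 + 25 = 25. Stack: [25]
STORE_FAST y → y=25. Stack: []
LOAD_FAST_LOAD_FAST y,a → push 25,25. Stack: [25, 25]
BINARY_OP + → 25 + 25 = 50. Stack: [50]
STORE_FAST y → y=50. Stack: []
LOAD_FAST i → push 0. Stack: [0]
LOAD_CONST → push 1. Stack: [0, 1]
BINARY_OP + → 0 + 1 = 1. Stack: [1]
STORE_FAST i → i=1. Stack: []
LOAD_FAST i → push 1. Stack: [1]
LOAD_CONST → push 2. Stack: [1, 2]
COMPARE_OP bool(<) → 1 vs 2 = True. Stack: [True]
POP_JUMP_IF_FALSE → pop True; no jump. Stack: []
LOAD_FAST_LOAD_FAST y,a → push 50,25. Stack: [50, 25]
BINARY_OP + → 50 + 25 = 75. Stack: [75]
STORE_FAST y → y=75. Stack: []
LOAD_FAST_LOAD_FAST y,a → push 75,25. Stack: [75, 25]
BINARY_OP + → 75 + 25 = 100. Stack: [100]
STORE_FAST y → y=100. Stack: []
LOAD_FAST i → push 1. Stack: [1]
LOAD_CONST → push 1. Stack: [1, 1]
BINARY_OP + → 1 + 1 = 2. Stack: [2]
STORE_FAST i → i=2. Stack: []
LOAD_FAST i → push 2. Stack: [2]
LOAD_CONST → push 2. Stack: [2, 2]
COMPARE_OP bool(<) → 2 vs 2 = False. Stack: [False]
POP_JUMP_IF_FALSE → pop False; jump. Stack: []
LOAD_FAST y → push 100. Stack: [100]
RETURN_VALUE → return 100.

100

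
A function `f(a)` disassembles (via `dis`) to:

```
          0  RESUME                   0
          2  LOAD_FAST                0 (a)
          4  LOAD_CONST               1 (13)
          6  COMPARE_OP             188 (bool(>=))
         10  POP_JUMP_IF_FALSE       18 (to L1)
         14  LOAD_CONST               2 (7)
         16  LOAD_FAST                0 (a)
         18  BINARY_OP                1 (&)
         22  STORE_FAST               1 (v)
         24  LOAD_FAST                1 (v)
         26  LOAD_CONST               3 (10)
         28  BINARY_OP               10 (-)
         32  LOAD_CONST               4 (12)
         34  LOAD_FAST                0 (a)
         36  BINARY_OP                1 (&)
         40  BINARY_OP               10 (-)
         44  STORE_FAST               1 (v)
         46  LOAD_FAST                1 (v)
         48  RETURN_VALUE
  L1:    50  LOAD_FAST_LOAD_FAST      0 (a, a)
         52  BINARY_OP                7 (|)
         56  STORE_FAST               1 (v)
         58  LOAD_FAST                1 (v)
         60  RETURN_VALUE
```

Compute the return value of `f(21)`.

LOAD_FAST a → push 21. Stack: [21]
LOAD_CONST → push 13. Stack: [21, 13]
COMPARE_OP bool(>=) → 21 vs 13 = True. Stack: [True]
POP_JUMP_IF_FALSE → pop True; no jump. Stack: []
LOAD_CONST → push 7. Stack: [7]
LOAD_FAST a → push 21. Stack: [7, 21]
BINARY_OP & → 7 & 21 = 5. Stack: [5]
STORE_FAST v → v=5. Stack: []
LOAD_FAST v → push 5. Stack: [5]
LOAD_CONST → push 10. Stack: [5, 10]
BINARY_OP - → 5 - 10 = -5. Stack: [-5]
LOAD_CONST → push 12. Stack: [-5, 12]
LOAD_FAST a → push 21. Stack: [-5, 12, 21]
BINARY_OP & → 12 & 21 = 4. Stack: [-5, 4]
BINARY_OP - → -5 - 4 = -9. Stack: [-9]
STORE_FAST v → v=-9. Stack: []
LOAD_FAST v → push -9. Stack: [-9]
RETURN_VALUE → return -9.

-9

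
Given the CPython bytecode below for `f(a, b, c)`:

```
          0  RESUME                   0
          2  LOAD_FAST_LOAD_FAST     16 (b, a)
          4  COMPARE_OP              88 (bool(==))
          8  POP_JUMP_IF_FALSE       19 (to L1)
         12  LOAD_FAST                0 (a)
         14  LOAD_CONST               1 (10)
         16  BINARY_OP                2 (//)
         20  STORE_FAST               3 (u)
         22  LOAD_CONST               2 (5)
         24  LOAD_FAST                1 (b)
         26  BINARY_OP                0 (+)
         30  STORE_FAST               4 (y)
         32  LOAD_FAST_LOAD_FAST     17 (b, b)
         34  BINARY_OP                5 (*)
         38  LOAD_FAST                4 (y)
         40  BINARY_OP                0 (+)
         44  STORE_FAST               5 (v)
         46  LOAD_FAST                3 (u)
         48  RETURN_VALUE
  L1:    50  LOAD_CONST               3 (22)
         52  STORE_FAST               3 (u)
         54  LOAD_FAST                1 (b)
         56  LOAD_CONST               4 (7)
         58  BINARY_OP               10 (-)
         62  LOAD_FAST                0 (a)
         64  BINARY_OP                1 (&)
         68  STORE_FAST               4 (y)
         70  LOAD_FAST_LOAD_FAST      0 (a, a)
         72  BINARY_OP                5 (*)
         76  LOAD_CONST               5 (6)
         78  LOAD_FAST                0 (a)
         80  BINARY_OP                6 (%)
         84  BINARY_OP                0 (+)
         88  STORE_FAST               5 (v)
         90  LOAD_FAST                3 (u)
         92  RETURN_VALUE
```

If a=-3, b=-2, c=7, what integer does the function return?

22

LOAD_FAST_LOAD_FAST b,a → push -2,-3. Stack: [-2, -3]
COMPARE_OP bool(==) → -2 vs -3 = False. Stack: [False]
POP_JUMP_IF_FALSE → pop False; jump. Stack: []
LOAD_CONST → push 22. Stack: [22]
STORE_FAST u → u=22. Stack: []
LOAD_FAST b → push -2. Stack: [-2]
LOAD_CONST → push 7. Stack: [-2, 7]
BINARY_OP - → -2 - 7 = -9. Stack: [-9]
LOAD_FAST a → push -3. Stack: [-9, -3]
BINARY_OP & → -9 & -3 = -11. Stack: [-11]
STORE_FAST y → y=-11. Stack: []
LOAD_FAST_LOAD_FAST a,a → push -3,-3. Stack: [-3, -3]
BINARY_OP * → -3 * -3 = 9. Stack: [9]
LOAD_CONST → push 6. Stack: [9, 6]
LOAD_FAST a → push -3. Stack: [9, 6, -3]
BINARY_OP % → 6 % -3 = 0. Stack: [9, 0]
BINARY_OP + → 9 + 0 = 9. Stack: [9]
STORE_FAST v → v=9. Stack: []
LOAD_FAST u → push 22. Stack: [22]
RETURN_VALUE → return 22.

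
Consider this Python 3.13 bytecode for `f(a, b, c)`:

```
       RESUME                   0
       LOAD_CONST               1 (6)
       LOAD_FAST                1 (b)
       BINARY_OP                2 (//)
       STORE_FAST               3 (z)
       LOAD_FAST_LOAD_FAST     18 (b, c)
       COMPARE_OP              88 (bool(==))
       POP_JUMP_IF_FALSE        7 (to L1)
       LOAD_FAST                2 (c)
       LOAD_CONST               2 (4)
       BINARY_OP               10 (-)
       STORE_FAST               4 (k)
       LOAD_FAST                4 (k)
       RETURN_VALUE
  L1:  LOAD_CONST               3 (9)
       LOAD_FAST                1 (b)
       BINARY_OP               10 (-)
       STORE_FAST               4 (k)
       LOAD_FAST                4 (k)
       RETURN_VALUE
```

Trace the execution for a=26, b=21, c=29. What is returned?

-12

LOAD_CONST → push 6. Stack: [6]
LOAD_FAST b → push 21. Stack: [6, 21]
BINARY_OP // → 6 // 21 = 0. Stack: [0]
STORE_FAST z → z=0. Stack: []
LOAD_FAST_LOAD_FAST b,c → push 21,29. Stack: [21, 29]
COMPARE_OP bool(==) → 21 vs 29 = False. Stack: [False]
POP_JUMP_IF_FALSE → pop False; jump. Stack: []
LOAD_CONST → push 9. Stack: [9]
LOAD_FAST b → push 21. Stack: [9, 21]
BINARY_OP - → 9 - 21 = -12. Stack: [-12]
STORE_FAST k → k=-12. Stack: []
LOAD_FAST k → push -12. Stack: [-12]
RETURN_VALUE → return -12.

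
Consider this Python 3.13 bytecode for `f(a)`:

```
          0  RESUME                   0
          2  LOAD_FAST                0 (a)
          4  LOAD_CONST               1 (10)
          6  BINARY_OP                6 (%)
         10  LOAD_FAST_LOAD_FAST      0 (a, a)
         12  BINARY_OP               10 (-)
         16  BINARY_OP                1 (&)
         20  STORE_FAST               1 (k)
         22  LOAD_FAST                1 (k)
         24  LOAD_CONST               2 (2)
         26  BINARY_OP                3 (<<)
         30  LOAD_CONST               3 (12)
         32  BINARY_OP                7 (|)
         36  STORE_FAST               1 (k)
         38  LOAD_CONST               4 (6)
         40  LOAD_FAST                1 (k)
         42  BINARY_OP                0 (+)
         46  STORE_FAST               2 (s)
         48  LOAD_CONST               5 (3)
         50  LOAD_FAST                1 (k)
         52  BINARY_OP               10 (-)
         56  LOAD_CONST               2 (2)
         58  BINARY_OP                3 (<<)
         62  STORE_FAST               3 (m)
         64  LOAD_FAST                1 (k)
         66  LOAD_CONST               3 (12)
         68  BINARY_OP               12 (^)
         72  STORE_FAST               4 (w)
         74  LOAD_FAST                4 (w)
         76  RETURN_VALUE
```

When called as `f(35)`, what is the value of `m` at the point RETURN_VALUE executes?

LOAD_FAST a → push 35. Stack: [35]
LOAD_CONST → push 10. Stack: [35, 10]
BINARY_OP % → 35 % 10 = 5. Stack: [5]
LOAD_FAST_LOAD_FAST a,a → push 35,35. Stack: [5, 35, 35]
BINARY_OP - → 35 - 35 = 0. Stack: [5, 0]
BINARY_OP & → 5 & 0 = 0. Stack: [0]
STORE_FAST k → k=0. Stack: []
LOAD_FAST k → push 0. Stack: [0]
LOAD_CONST → push 2. Stack: [0, 2]
BINARY_OP << → 0 << 2 = 0. Stack: [0]
LOAD_CONST → push 12. Stack: [0, 12]
BINARY_OP | → 0 | 12 = 12. Stack: [12]
STORE_FAST k → k=12. Stack: []
LOAD_CONST → push 6. Stack: [6]
LOAD_FAST k → push 12. Stack: [6, 12]
BINARY_OP + → 6 + 12 = 18. Stack: [18]
STORE_FAST s → s=18. Stack: []
LOAD_CONST → push 3. Stack: [3]
LOAD_FAST k → push 12. Stack: [3, 12]
BINARY_OP - → 3 - 12 = -9. Stack: [-9]
LOAD_CONST → push 2. Stack: [-9, 2]
BINARY_OP << → -9 << 2 = -36. Stack: [-36]
STORE_FAST m → m=-36. Stack: []
LOAD_FAST k → push 12. Stack: [12]
LOAD_CONST → push 12. Stack: [12, 12]
BINARY_OP ^ → 12 ^ 12 = 0. Stack: [0]
STORE_FAST w → w=0. Stack: []
LOAD_FAST w → push 0. Stack: [0]
RETURN_VALUE → return 0.

-36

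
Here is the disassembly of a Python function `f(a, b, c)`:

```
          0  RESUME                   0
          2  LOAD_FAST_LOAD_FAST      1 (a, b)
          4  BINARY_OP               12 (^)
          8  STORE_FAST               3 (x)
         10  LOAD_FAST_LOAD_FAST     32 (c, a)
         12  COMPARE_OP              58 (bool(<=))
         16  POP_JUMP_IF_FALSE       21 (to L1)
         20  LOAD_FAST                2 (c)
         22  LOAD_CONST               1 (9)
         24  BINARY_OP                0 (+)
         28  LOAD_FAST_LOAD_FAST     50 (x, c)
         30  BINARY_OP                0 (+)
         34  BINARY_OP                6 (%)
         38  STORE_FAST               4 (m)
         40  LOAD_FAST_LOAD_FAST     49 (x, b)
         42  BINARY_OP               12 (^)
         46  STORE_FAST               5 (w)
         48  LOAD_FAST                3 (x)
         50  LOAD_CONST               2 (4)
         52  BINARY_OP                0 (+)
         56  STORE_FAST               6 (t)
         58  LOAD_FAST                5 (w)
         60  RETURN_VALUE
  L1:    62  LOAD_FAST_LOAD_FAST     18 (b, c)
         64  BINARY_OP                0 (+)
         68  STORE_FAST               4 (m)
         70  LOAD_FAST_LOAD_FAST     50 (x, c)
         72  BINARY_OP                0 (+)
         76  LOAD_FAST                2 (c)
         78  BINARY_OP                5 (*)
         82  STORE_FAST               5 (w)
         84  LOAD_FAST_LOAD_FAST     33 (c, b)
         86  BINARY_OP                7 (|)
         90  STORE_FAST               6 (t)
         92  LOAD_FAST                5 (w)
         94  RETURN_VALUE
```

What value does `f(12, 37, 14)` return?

LOAD_FAST_LOAD_FAST a,b → push 12,37. Stack: [12, 37]
BINARY_OP ^ → 12 ^ 37 = 41. Stack: [41]
STORE_FAST x → x=41. Stack: []
LOAD_FAST_LOAD_FAST c,a → push 14,12. Stack: [14, 12]
COMPARE_OP bool(<=) → 14 vs 12 = False. Stack: [False]
POP_JUMP_IF_FALSE → pop False; jump. Stack: []
LOAD_FAST_LOAD_FAST b,c → push 37,14. Stack: [37, 14]
BINARY_OP + → 37 + 14 = 51. Stack: [51]
STORE_FAST m → m=51. Stack: []
LOAD_FAST_LOAD_FAST x,c → push 41,14. Stack: [41, 14]
BINARY_OP + → 41 + 14 = 55. Stack: [55]
LOAD_FAST c → push 14. Stack: [55, 14]
BINARY_OP * → 55 * 14 = 770. Stack: [770]
STORE_FAST w → w=770. Stack: []
LOAD_FAST_LOAD_FAST c,b → push 14,37. Stack: [14, 37]
BINARY_OP | → 14 | 37 = 47. Stack: [47]
STORE_FAST t → t=47. Stack: []
LOAD_FAST w → push 770. Stack: [770]
RETURN_VALUE → return 770.

770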